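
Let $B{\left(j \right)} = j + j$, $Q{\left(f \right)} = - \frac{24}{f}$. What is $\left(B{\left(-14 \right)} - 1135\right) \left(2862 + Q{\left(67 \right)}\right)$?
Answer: $- \frac{222981990}{67} \approx -3.3281 \cdot 10^{6}$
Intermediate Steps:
$B{\left(j \right)} = 2 j$
$\left(B{\left(-14 \right)} - 1135\right) \left(2862 + Q{\left(67 \right)}\right) = \left(2 \left(-14\right) - 1135\right) \left(2862 - \frac{24}{67}\right) = \left(-28 - 1135\right) \left(2862 - \frac{24}{67}\right) = - 1163 \left(2862 - \frac{24}{67}\right) = \left(-1163\right) \frac{191730}{67} = - \frac{222981990}{67}$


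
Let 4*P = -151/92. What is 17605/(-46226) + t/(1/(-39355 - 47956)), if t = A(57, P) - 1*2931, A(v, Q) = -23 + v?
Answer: 11692402896937/46226 ≈ 2.5294e+8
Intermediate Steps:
P = -151/368 (P = (-151/92)/4 = (-151*1/92)/4 = (¼)*(-151/92) = -151/368 ≈ -0.41033)
t = -2897 (t = (-23 + 57) - 1*2931 = 34 - 2931 = -2897)
17605/(-46226) + t/(1/(-39355 - 47956)) = 17605/(-46226) - 2897/(1/(-39355 - 47956)) = 17605*(-1/46226) - 2897/(1/(-87311)) = -17605/46226 - 2897/(-1/87311) = -17605/46226 - 2897*(-87311) = -17605/46226 + 252939967 = 11692402896937/46226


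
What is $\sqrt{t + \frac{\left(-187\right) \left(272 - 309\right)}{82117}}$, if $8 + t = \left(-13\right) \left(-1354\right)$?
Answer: $\frac{\sqrt{118640458683789}}{82117} \approx 132.64$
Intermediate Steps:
$t = 17594$ ($t = -8 - -17602 = -8 + 17602 = 17594$)
$\sqrt{t + \frac{\left(-187\right) \left(272 - 309\right)}{82117}} = \sqrt{17594 + \frac{\left(-187\right) \left(272 - 309\right)}{82117}} = \sqrt{17594 + \left(-187\right) \left(-37\right) \frac{1}{82117}} = \sqrt{17594 + 6919 \cdot \frac{1}{82117}} = \sqrt{17594 + \frac{6919}{82117}} = \sqrt{\frac{1444773417}{82117}} = \frac{\sqrt{118640458683789}}{82117}$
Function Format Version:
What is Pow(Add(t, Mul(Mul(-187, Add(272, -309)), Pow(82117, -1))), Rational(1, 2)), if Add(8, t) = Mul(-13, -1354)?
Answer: Mul(Rational(1, 82117), Pow(118640458683789, Rational(1, 2))) ≈ 132.64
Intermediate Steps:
t = 17594 (t = Add(-8, Mul(-13, -1354)) = Add(-8, 17602) = 17594)
Pow(Add(t, Mul(Mul(-187, Add(272, -309)), Pow(82117, -1))), Rational(1, 2)) = Pow(Add(17594, Mul(Mul(-187, Add(272, -309)), Pow(82117, -1))), Rational(1, 2)) = Pow(Add(17594, Mul(Mul(-187, -37), Rational(1, 82117))), Rational(1, 2)) = Pow(Add(17594, Mul(6919, Rational(1, 82117))), Rational(1, 2)) = Pow(Add(17594, Rational(6919, 82117)), Rational(1, 2)) = Pow(Rational(1444773417, 82117), Rational(1, 2)) = Mul(Rational(1, 82117), Pow(118640458683789, Rational(1, 2)))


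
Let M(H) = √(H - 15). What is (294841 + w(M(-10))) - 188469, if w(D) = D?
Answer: 106372 + 5*I ≈ 1.0637e+5 + 5.0*I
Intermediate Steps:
M(H) = √(-15 + H)
(294841 + w(M(-10))) - 188469 = (294841 + √(-15 - 10)) - 188469 = (294841 + √(-25)) - 188469 = (294841 + 5*I) - 188469 = 106372 + 5*I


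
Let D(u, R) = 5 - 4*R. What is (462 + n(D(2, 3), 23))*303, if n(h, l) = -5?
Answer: 138471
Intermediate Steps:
(462 + n(D(2, 3), 23))*303 = (462 - 5)*303 = 457*303 = 138471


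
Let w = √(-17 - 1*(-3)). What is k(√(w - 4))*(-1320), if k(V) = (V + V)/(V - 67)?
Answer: 2640*√(-4 + I*√14)/(67 - √(-4 + I*√14)) ≈ 31.41 + 87.922*I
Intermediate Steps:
w = I*√14 (w = √(-17 + 3) = √(-14) = I*√14 ≈ 3.7417*I)
k(V) = 2*V/(-67 + V) (k(V) = (2*V)/(-67 + V) = 2*V/(-67 + V))
k(√(w - 4))*(-1320) = (2*√(I*√14 - 4)/(-67 + √(I*√14 - 4)))*(-1320) = (2*√(-4 + I*√14)/(-67 + √(-4 + I*√14)))*(-1320) = -2640*√(-4 + I*√14)/(-67 + √(-4 + I*√14))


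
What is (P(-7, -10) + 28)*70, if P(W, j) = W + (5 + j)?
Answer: 1120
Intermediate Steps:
P(W, j) = 5 + W + j
(P(-7, -10) + 28)*70 = ((5 - 7 - 10) + 28)*70 = (-12 + 28)*70 = 16*70 = 1120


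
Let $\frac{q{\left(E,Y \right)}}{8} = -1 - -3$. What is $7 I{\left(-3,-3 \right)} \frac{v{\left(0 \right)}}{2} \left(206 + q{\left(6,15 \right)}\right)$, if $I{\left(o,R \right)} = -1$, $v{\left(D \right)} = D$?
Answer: $0$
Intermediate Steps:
$q{\left(E,Y \right)} = 16$ ($q{\left(E,Y \right)} = 8 \left(-1 - -3\right) = 8 \left(-1 + 3\right) = 8 \cdot 2 = 16$)
$7 I{\left(-3,-3 \right)} \frac{v{\left(0 \right)}}{2} \left(206 + q{\left(6,15 \right)}\right) = 7 \left(-1\right) \frac{0}{2} \left(206 + 16\right) = - 7 \cdot 0 \cdot \frac{1}{2} \cdot 222 = \left(-7\right) 0 \cdot 222 = 0 \cdot 222 = 0$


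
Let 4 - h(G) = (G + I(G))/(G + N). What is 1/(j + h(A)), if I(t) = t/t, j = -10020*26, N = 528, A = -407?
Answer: -121/31522030 ≈ -3.8386e-6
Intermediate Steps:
j = -260520
I(t) = 1
h(G) = 4 - (1 + G)/(528 + G) (h(G) = 4 - (G + 1)/(G + 528) = 4 - (1 + G)/(528 + G))
1/(j + h(A)) = 1/(-260520 + (2111 + 3*(-407))/(528 - 407)) = 1/(-260520 + (2111 - 1221)/121) = 1/(-260520 + (1/121)*890) = 1/(-260520 + 890/121) = 1/(-31522030/121) = -121/31522030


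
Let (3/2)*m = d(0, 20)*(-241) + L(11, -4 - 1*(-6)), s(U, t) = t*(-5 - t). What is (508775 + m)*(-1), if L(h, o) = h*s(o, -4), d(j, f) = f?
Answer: -505591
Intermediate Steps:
L(h, o) = 4*h (L(h, o) = h*(-1*(-4)*(5 - 4)) = h*(-1*(-4)*1) = h*4 = 4*h)
m = -3184 (m = 2*(20*(-241) + 4*11)/3 = 2*(-4820 + 44)/3 = (⅔)*(-4776) = -3184)
(508775 + m)*(-1) = (508775 - 3184)*(-1) = 505591*(-1) = -505591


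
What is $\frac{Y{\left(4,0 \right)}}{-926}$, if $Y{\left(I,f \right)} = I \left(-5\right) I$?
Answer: $\frac{40}{463} \approx 0.086393$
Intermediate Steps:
$Y{\left(I,f \right)} = - 5 I^{2}$ ($Y{\left(I,f \right)} = - 5 I I = - 5 I^{2}$)
$\frac{Y{\left(4,0 \right)}}{-926} = \frac{\left(-5\right) 4^{2}}{-926} = \left(-5\right) 16 \left(- \frac{1}{926}\right) = \left(-80\right) \left(- \frac{1}{926}\right) = \frac{40}{463}$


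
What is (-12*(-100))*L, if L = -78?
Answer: -93600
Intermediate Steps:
(-12*(-100))*L = -12*(-100)*(-78) = 1200*(-78) = -93600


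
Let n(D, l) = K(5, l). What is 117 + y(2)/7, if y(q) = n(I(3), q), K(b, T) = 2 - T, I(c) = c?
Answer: 117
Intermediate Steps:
n(D, l) = 2 - l
y(q) = 2 - q
117 + y(2)/7 = 117 + (2 - 1*2)/7 = 117 + (2 - 2)*(⅐) = 117 + 0*(⅐) = 117 + 0 = 117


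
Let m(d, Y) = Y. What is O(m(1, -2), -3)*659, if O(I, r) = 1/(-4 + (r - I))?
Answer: -659/5 ≈ -131.80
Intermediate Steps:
O(I, r) = 1/(-4 + r - I)
O(m(1, -2), -3)*659 = 659/(-4 - 3 - 1*(-2)) = 659/(-4 - 3 + 2) = 659/(-5) = -⅕*659 = -659/5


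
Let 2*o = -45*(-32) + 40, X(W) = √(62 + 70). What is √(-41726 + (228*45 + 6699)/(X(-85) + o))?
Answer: √(-61720562 - 166904*√33)/(2*√(370 + √33)) ≈ 204.21*I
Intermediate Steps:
X(W) = 2*√33 (X(W) = √132 = 2*√33)
o = 740 (o = (-45*(-32) + 40)/2 = (1440 + 40)/2 = (½)*1480 = 740)
√(-41726 + (228*45 + 6699)/(X(-85) + o)) = √(-41726 + (228*45 + 6699)/(2*√33 + 740)) = √(-41726 + (10260 + 6699)/(740 + 2*√33)) = √(-41726 + 16959/(740 + 2*√33))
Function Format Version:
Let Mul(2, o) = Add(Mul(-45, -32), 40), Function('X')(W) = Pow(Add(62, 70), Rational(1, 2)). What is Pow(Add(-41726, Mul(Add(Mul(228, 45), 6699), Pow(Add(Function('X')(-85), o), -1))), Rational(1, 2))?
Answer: Mul(Rational(1, 2), Pow(Add(-61720562, Mul(-166904, Pow(33, Rational(1, 2)))), Rational(1, 2)), Pow(Add(370, Pow(33, Rational(1, 2))), Rational(-1, 2))) ≈ Mul(204.21, I)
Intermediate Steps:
Function('X')(W) = Mul(2, Pow(33, Rational(1, 2))) (Function('X')(W) = Pow(132, Rational(1, 2)) = Mul(2, Pow(33, Rational(1, 2))))
o = 740 (o = Mul(Rational(1, 2), Add(Mul(-45, -32), 40)) = Mul(Rational(1, 2), Add(1440, 40)) = Mul(Rational(1, 2), 1480) = 740)
Pow(Add(-41726, Mul(Add(Mul(228, 45), 6699), Pow(Add(Function('X')(-85), o), -1))), Rational(1, 2)) = Pow(Add(-41726, Mul(Add(Mul(228, 45), 6699), Pow(Add(Mul(2, Pow(33, Rational(1, 2))), 740), -1))), Rational(1, 2)) = Pow(Add(-41726, Mul(Add(10260, 6699), Pow(Add(740, Mul(2, Pow(33, Rational(1, 2)))), -1))), Rational(1, 2)) = Pow(Add(-41726, Mul(16959, Pow(Add(740, Mul(2, Pow(33, Rational(1, 2)))), -1))), Rational(1, 2))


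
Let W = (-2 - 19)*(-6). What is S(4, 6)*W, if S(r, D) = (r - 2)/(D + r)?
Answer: 126/5 ≈ 25.200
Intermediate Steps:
S(r, D) = (-2 + r)/(D + r)
W = 126 (W = -21*(-6) = 126)
S(4, 6)*W = ((-2 + 4)/(6 + 4))*126 = (2/10)*126 = ((⅒)*2)*126 = (⅕)*126 = 126/5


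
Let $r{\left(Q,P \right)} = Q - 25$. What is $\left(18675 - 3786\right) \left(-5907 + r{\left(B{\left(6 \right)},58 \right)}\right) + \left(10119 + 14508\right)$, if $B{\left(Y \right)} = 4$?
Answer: $-88237365$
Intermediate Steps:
$r{\left(Q,P \right)} = -25 + Q$
$\left(18675 - 3786\right) \left(-5907 + r{\left(B{\left(6 \right)},58 \right)}\right) + \left(10119 + 14508\right) = \left(18675 - 3786\right) \left(-5907 + \left(-25 + 4\right)\right) + \left(10119 + 14508\right) = 14889 \left(-5907 - 21\right) + 24627 = 14889 \left(-5928\right) + 24627 = -88261992 + 24627 = -88237365$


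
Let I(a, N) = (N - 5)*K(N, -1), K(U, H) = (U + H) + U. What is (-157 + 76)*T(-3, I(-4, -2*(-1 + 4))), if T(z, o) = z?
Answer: 243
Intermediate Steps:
K(U, H) = H + 2*U (K(U, H) = (H + U) + U = H + 2*U)
I(a, N) = (-1 + 2*N)*(-5 + N) (I(a, N) = (N - 5)*(-1 + 2*N) = (-5 + N)*(-1 + 2*N) = (-1 + 2*N)*(-5 + N))
(-157 + 76)*T(-3, I(-4, -2*(-1 + 4))) = (-157 + 76)*(-3) = -81*(-3) = 243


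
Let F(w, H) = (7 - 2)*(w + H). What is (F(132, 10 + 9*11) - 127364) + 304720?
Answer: 178561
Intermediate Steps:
F(w, H) = 5*H + 5*w (F(w, H) = 5*(H + w) = 5*H + 5*w)
(F(132, 10 + 9*11) - 127364) + 304720 = ((5*(10 + 9*11) + 5*132) - 127364) + 304720 = ((5*(10 + 99) + 660) - 127364) + 304720 = ((5*109 + 660) - 127364) + 304720 = ((545 + 660) - 127364) + 304720 = (1205 - 127364) + 304720 = -126159 + 304720 = 178561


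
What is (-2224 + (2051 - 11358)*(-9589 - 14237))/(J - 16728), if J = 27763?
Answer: 221746358/11035 ≈ 20095.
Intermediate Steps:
(-2224 + (2051 - 11358)*(-9589 - 14237))/(J - 16728) = (-2224 + (2051 - 11358)*(-9589 - 14237))/(27763 - 16728) = (-2224 - 9307*(-23826))/11035 = (-2224 + 221748582)*(1/11035) = 221746358*(1/11035) = 221746358/11035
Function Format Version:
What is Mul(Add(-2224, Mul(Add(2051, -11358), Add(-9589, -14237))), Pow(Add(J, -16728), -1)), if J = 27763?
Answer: Rational(221746358, 11035) ≈ 20095.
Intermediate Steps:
Mul(Add(-2224, Mul(Add(2051, -11358), Add(-9589, -14237))), Pow(Add(J, -16728), -1)) = Mul(Add(-2224, Mul(Add(2051, -11358), Add(-9589, -14237))), Pow(Add(27763, -16728), -1)) = Mul(Add(-2224, Mul(-9307, -23826)), Pow(11035, -1)) = Mul(Add(-2224, 221748582), Rational(1, 11035)) = Mul(221746358, Rational(1, 11035)) = Rational(221746358, 11035)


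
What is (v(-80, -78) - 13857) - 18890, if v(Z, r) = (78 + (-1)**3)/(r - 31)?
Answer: -3569500/109 ≈ -32748.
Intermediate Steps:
v(Z, r) = 77/(-31 + r) (v(Z, r) = (78 - 1)/(-31 + r) = 77/(-31 + r))
(v(-80, -78) - 13857) - 18890 = (77/(-31 - 78) - 13857) - 18890 = (77/(-109) - 13857) - 18890 = (77*(-1/109) - 13857) - 18890 = (-77/109 - 13857) - 18890 = -1510490/109 - 18890 = -3569500/109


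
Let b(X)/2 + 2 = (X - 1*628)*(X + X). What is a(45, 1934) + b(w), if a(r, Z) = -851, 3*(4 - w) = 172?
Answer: 1300465/9 ≈ 1.4450e+5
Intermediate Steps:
w = -160/3 (w = 4 - 1/3*172 = 4 - 172/3 = -160/3 ≈ -53.333)
b(X) = -4 + 4*X*(-628 + X) (b(X) = -4 + 2*((X - 1*628)*(X + X)) = -4 + 2*((X - 628)*(2*X)) = -4 + 2*((-628 + X)*(2*X)) = -4 + 2*(2*X*(-628 + X)) = -4 + 4*X*(-628 + X))
a(45, 1934) + b(w) = -851 + (-4 - 2512*(-160/3) + 4*(-160/3)**2) = -851 + (-4 + 401920/3 + 4*(25600/9)) = -851 + (-4 + 401920/3 + 102400/9) = -851 + 1308124/9 = 1300465/9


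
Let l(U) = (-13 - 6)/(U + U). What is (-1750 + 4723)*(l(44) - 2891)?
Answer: -756411471/88 ≈ -8.5956e+6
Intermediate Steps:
l(U) = -19/(2*U) (l(U) = -19*1/(2*U) = -19/(2*U))
(-1750 + 4723)*(l(44) - 2891) = (-1750 + 4723)*(-19/2/44 - 2891) = 2973*(-19/2*1/44 - 2891) = 2973*(-19/88 - 2891) = 2973*(-254427/88) = -756411471/88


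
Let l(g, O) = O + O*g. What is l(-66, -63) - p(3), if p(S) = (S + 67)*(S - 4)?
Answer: 4165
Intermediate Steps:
p(S) = (-4 + S)*(67 + S) (p(S) = (67 + S)*(-4 + S) = (-4 + S)*(67 + S))
l(-66, -63) - p(3) = -63*(1 - 66) - (-268 + 3**2 + 63*3) = -63*(-65) - (-268 + 9 + 189) = 4095 - 1*(-70) = 4095 + 70 = 4165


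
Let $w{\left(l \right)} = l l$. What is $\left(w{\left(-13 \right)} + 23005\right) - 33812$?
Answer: $-10638$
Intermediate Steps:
$w{\left(l \right)} = l^{2}$
$\left(w{\left(-13 \right)} + 23005\right) - 33812 = \left(\left(-13\right)^{2} + 23005\right) - 33812 = \left(169 + 23005\right) - 33812 = 23174 - 33812 = -10638$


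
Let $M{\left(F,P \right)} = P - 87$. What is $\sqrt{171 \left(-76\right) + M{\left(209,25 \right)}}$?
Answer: $i \sqrt{13058} \approx 114.27 i$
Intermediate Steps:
$M{\left(F,P \right)} = -87 + P$
$\sqrt{171 \left(-76\right) + M{\left(209,25 \right)}} = \sqrt{171 \left(-76\right) + \left(-87 + 25\right)} = \sqrt{-12996 - 62} = \sqrt{-13058} = i \sqrt{13058}$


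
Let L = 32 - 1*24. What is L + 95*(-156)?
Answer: -14812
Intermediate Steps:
L = 8 (L = 32 - 24 = 8)
L + 95*(-156) = 8 + 95*(-156) = 8 - 14820 = -14812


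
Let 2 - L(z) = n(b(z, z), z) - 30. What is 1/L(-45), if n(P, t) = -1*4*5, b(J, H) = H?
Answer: 1/52 ≈ 0.019231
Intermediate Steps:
n(P, t) = -20 (n(P, t) = -4*5 = -20)
L(z) = 52 (L(z) = 2 - (-20 - 30) = 2 - 1*(-50) = 2 + 50 = 52)
1/L(-45) = 1/52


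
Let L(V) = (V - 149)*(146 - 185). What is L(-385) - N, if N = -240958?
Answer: 261784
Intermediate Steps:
L(V) = 5811 - 39*V (L(V) = (-149 + V)*(-39) = 5811 - 39*V)
L(-385) - N = (5811 - 39*(-385)) - 1*(-240958) = (5811 + 15015) + 240958 = 20826 + 240958 = 261784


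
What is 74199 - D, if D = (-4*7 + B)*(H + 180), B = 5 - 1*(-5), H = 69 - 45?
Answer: 77871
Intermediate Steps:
H = 24
B = 10 (B = 5 + 5 = 10)
D = -3672 (D = (-4*7 + 10)*(24 + 180) = (-28 + 10)*204 = -18*204 = -3672)
74199 - D = 74199 - 1*(-3672) = 74199 + 3672 = 77871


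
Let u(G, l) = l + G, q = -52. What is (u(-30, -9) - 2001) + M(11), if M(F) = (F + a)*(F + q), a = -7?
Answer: -2204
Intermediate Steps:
u(G, l) = G + l
M(F) = (-52 + F)*(-7 + F) (M(F) = (F - 7)*(F - 52) = (-7 + F)*(-52 + F) = (-52 + F)*(-7 + F))
(u(-30, -9) - 2001) + M(11) = ((-30 - 9) - 2001) + (364 + 11² - 59*11) = (-39 - 2001) + (364 + 121 - 649) = -2040 - 164 = -2204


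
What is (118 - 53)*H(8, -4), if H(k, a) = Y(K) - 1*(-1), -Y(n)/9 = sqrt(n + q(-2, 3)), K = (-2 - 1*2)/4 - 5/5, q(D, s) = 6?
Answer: -1105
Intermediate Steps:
K = -2 (K = (-2 - 2)*(1/4) - 5*1/5 = -4*1/4 - 1 = -1 - 1 = -2)
Y(n) = -9*sqrt(6 + n) (Y(n) = -9*sqrt(n + 6) = -9*sqrt(6 + n))
H(k, a) = -17 (H(k, a) = -9*sqrt(6 - 2) - 1*(-1) = -9*sqrt(4) + 1 = -9*2 + 1 = -18 + 1 = -17)
(118 - 53)*H(8, -4) = (118 - 53)*(-17) = 65*(-17) = -1105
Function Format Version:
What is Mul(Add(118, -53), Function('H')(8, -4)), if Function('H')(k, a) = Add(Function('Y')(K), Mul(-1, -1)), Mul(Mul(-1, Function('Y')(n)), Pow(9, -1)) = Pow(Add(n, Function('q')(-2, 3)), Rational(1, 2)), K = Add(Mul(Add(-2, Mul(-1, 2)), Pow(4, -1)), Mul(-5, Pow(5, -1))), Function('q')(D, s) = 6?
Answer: -1105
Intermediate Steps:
K = -2 (K = Add(Mul(Add(-2, -2), Rational(1, 4)), Mul(-5, Rational(1, 5))) = Add(Mul(-4, Rational(1, 4)), -1) = Add(-1, -1) = -2)
Function('Y')(n) = Mul(-9, Pow(Add(6, n), Rational(1, 2))) (Function('Y')(n) = Mul(-9, Pow(Add(n, 6), Rational(1, 2))) = Mul(-9, Pow(Add(6, n), Rational(1, 2))))
Function('H')(k, a) = -17 (Function('H')(k, a) = Add(Mul(-9, Pow(Add(6, -2), Rational(1, 2))), Mul(-1, -1)) = Add(Mul(-9, Pow(4, Rational(1, 2))), 1) = Add(Mul(-9, 2), 1) = Add(-18, 1) = -17)
Mul(Add(118, -53), Function('H')(8, -4)) = Mul(Add(118, -53), -17) = Mul(65, -17) = -1105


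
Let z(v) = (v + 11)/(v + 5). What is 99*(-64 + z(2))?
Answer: -43065/7 ≈ -6152.1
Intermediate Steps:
z(v) = (11 + v)/(5 + v)
99*(-64 + z(2)) = 99*(-64 + (11 + 2)/(5 + 2)) = 99*(-64 + 13/7) = 99*(-435/7) = -43065/7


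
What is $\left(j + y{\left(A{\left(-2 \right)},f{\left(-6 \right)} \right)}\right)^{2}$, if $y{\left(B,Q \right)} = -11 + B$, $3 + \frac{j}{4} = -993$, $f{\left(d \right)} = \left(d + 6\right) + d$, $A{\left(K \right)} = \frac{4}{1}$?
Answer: $15928081$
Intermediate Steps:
$A{\left(K \right)} = 4$ ($A{\left(K \right)} = 4 \cdot 1 = 4$)
$f{\left(d \right)} = 6 + 2 d$ ($f{\left(d \right)} = \left(6 + d\right) + d = 6 + 2 d$)
$j = -3984$ ($j = -12 + 4 \left(-993\right) = -12 - 3972 = -3984$)
$\left(j + y{\left(A{\left(-2 \right)},f{\left(-6 \right)} \right)}\right)^{2} = \left(-3984 + \left(-11 + 4\right)\right)^{2} = \left(-3984 - 7\right)^{2} = \left(-3991\right)^{2} = 15928081$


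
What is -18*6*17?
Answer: -1836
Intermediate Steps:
-18*6*17 = -2*54*17 = -108*17 = -1836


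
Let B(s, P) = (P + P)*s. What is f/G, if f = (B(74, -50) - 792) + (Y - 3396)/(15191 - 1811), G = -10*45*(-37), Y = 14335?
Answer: -109598021/222777000 ≈ -0.49196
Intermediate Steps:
B(s, P) = 2*P*s (B(s, P) = (2*P)*s = 2*P*s)
G = 16650 (G = -450*(-37) = 16650)
f = -109598021/13380 (f = (2*(-50)*74 - 792) + (14335 - 3396)/(15191 - 1811) = (-7400 - 792) + 10939/13380 = -8192 + 10939*(1/13380) = -8192 + 10939/13380 = -109598021/13380 ≈ -8191.2)
f/G = -109598021/13380/16650 = -109598021/13380*1/16650 = -109598021/222777000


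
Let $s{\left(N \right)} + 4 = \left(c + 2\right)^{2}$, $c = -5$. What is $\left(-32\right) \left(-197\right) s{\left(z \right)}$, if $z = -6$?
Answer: $31520$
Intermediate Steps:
$s{\left(N \right)} = 5$ ($s{\left(N \right)} = -4 + \left(-5 + 2\right)^{2} = -4 + \left(-3\right)^{2} = -4 + 9 = 5$)
$\left(-32\right) \left(-197\right) s{\left(z \right)} = \left(-32\right) \left(-197\right) 5 = 6304 \cdot 5 = 31520$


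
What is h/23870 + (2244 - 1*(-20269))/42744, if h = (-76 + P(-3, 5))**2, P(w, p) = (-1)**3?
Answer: 5135159/6625320 ≈ 0.77508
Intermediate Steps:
P(w, p) = -1
h = 5929 (h = (-76 - 1)**2 = (-77)**2 = 5929)
h/23870 + (2244 - 1*(-20269))/42744 = 5929/23870 + (2244 - 1*(-20269))/42744 = 5929*(1/23870) + (2244 + 20269)*(1/42744) = 77/310 + 22513*(1/42744) = 77/310 + 22513/42744 = 5135159/6625320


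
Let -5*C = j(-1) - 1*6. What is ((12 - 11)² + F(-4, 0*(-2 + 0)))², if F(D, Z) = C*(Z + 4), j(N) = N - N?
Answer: 841/25 ≈ 33.640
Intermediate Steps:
j(N) = 0
C = 6/5 (C = -(0 - 1*6)/5 = -(0 - 6)/5 = -⅕*(-6) = 6/5 ≈ 1.2000)
F(D, Z) = 24/5 + 6*Z/5 (F(D, Z) = 6*(Z + 4)/5 = 6*(4 + Z)/5 = 24/5 + 6*Z/5)
((12 - 11)² + F(-4, 0*(-2 + 0)))² = ((12 - 11)² + (24/5 + 6*(0*(-2 + 0))/5))² = (1² + (24/5 + 6*(0*(-2))/5))² = (1 + (24/5 + (6/5)*0))² = (1 + (24/5 + 0))² = (1 + 24/5)² = (29/5)² = 841/25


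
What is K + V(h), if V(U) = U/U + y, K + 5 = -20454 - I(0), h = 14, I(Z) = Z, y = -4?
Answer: -20462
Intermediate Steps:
K = -20459 (K = -5 + (-20454 - 1*0) = -5 + (-20454 + 0) = -5 - 20454 = -20459)
V(U) = -3 (V(U) = U/U - 4 = 1 - 4 = -3)
K + V(h) = -20459 - 3 = -20462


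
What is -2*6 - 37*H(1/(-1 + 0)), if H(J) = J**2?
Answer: -49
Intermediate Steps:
-2*6 - 37*H(1/(-1 + 0)) = -2*6 - 37/(-1 + 0)**2 = -12 - 37*(1/(-1))**2 = -12 - 37*(-1)**2 = -12 - 37*1 = -12 - 37 = -49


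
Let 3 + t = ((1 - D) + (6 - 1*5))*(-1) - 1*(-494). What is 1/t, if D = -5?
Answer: 1/484 ≈ 0.0020661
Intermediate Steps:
t = 484 (t = -3 + (((1 - 1*(-5)) + (6 - 1*5))*(-1) - 1*(-494)) = -3 + (((1 + 5) + (6 - 5))*(-1) + 494) = -3 + ((6 + 1)*(-1) + 494) = -3 + (7*(-1) + 494) = -3 + (-7 + 494) = -3 + 487 = 484)
1/t = 1/484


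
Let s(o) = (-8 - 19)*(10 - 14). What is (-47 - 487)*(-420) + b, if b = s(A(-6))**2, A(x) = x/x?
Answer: 235944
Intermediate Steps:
A(x) = 1
s(o) = 108 (s(o) = -27*(-4) = 108)
b = 11664 (b = 108**2 = 11664)
(-47 - 487)*(-420) + b = (-47 - 487)*(-420) + 11664 = -534*(-420) + 11664 = 224280 + 11664 = 235944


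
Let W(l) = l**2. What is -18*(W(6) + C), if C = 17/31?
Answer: -20394/31 ≈ -657.87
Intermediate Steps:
C = 17/31 (C = 17*(1/31) = 17/31 ≈ 0.54839)
-18*(W(6) + C) = -18*(6**2 + 17/31) = -18*(36 + 17/31) = -18*1133/31 = -20394/31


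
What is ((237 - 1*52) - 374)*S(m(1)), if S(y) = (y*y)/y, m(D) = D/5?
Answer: -189/5 ≈ -37.800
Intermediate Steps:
m(D) = D/5 (m(D) = D*(⅕) = D/5)
S(y) = y (S(y) = y²/y = y)
((237 - 1*52) - 374)*S(m(1)) = ((237 - 1*52) - 374)*((⅕)*1) = ((237 - 52) - 374)*(⅕) = (185 - 374)*(⅕) = -189*⅕ = -189/5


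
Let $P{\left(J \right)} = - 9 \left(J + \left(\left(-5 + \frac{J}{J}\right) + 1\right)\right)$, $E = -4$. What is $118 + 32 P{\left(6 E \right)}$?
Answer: $7894$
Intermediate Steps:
$P{\left(J \right)} = 27 - 9 J$ ($P{\left(J \right)} = - 9 \left(J + \left(\left(-5 + 1\right) + 1\right)\right) = - 9 \left(J + \left(-4 + 1\right)\right) = - 9 \left(J - 3\right) = - 9 \left(-3 + J\right) = 27 - 9 J$)
$118 + 32 P{\left(6 E \right)} = 118 + 32 \left(27 - 9 \cdot 6 \left(-4\right)\right) = 118 + 32 \left(27 - -216\right) = 118 + 32 \left(27 + 216\right) = 118 + 32 \cdot 243 = 118 + 7776 = 7894$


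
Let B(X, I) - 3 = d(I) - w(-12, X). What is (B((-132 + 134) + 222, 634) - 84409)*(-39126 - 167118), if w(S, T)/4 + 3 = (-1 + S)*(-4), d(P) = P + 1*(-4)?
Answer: 17318721168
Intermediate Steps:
d(P) = -4 + P (d(P) = P - 4 = -4 + P)
w(S, T) = 4 - 16*S (w(S, T) = -12 + 4*((-1 + S)*(-4)) = -12 + 4*(4 - 4*S) = -12 + (16 - 16*S) = 4 - 16*S)
B(X, I) = -197 + I (B(X, I) = 3 + ((-4 + I) - (4 - 16*(-12))) = 3 + ((-4 + I) - (4 + 192)) = 3 + ((-4 + I) - 1*196) = 3 + ((-4 + I) - 196) = 3 + (-200 + I) = -197 + I)
(B((-132 + 134) + 222, 634) - 84409)*(-39126 - 167118) = ((-197 + 634) - 84409)*(-39126 - 167118) = (437 - 84409)*(-206244) = -83972*(-206244) = 17318721168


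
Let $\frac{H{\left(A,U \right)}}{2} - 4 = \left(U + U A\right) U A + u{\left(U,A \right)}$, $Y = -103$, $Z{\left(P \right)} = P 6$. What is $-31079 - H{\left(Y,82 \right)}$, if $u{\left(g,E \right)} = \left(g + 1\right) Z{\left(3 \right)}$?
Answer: $-141318763$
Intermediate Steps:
$Z{\left(P \right)} = 6 P$
$u{\left(g,E \right)} = 18 + 18 g$ ($u{\left(g,E \right)} = \left(g + 1\right) 6 \cdot 3 = \left(1 + g\right) 18 = 18 + 18 g$)
$H{\left(A,U \right)} = 44 + 36 U + 2 A U \left(U + A U\right)$ ($H{\left(A,U \right)} = 8 + 2 \left(\left(U + U A\right) U A + \left(18 + 18 U\right)\right) = 8 + 2 \left(\left(U + A U\right) A U + \left(18 + 18 U\right)\right) = 8 + 2 \left(A U \left(U + A U\right) + \left(18 + 18 U\right)\right) = 8 + 2 \left(18 + 18 U + A U \left(U + A U\right)\right) = 8 + \left(36 + 36 U + 2 A U \left(U + A U\right)\right) = 44 + 36 U + 2 A U \left(U + A U\right)$)
$-31079 - H{\left(Y,82 \right)} = -31079 - \left(44 + 36 \cdot 82 + 2 \left(-103\right) 82^{2} + 2 \left(-103\right)^{2} \cdot 82^{2}\right) = -31079 - \left(44 + 2952 + 2 \left(-103\right) 6724 + 2 \cdot 10609 \cdot 6724\right) = -31079 - \left(44 + 2952 - 1385144 + 142669832\right) = -31079 - 141287684 = -141318763$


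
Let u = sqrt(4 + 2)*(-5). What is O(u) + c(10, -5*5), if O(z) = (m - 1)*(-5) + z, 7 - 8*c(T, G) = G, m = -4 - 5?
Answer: 54 - 5*sqrt(6) ≈ 41.753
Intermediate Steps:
m = -9
c(T, G) = 7/8 - G/8
u = -5*sqrt(6) (u = sqrt(6)*(-5) = -5*sqrt(6) ≈ -12.247)
O(z) = 50 + z (O(z) = (-9 - 1)*(-5) + z = -10*(-5) + z = 50 + z)
O(u) + c(10, -5*5) = (50 - 5*sqrt(6)) + (7/8 - (-5)*5/8) = (50 - 5*sqrt(6)) + (7/8 - 1/8*(-25)) = (50 - 5*sqrt(6)) + (7/8 + 25/8) = (50 - 5*sqrt(6)) + 4 = 54 - 5*sqrt(6)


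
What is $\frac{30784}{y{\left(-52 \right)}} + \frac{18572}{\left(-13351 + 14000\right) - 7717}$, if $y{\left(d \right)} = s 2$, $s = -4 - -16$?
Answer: $\frac{753943}{589} \approx 1280.0$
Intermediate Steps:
$s = 12$ ($s = -4 + 16 = 12$)
$y{\left(d \right)} = 24$ ($y{\left(d \right)} = 12 \cdot 2 = 24$)
$\frac{30784}{y{\left(-52 \right)}} + \frac{18572}{\left(-13351 + 14000\right) - 7717} = \frac{30784}{24} + \frac{18572}{\left(-13351 + 14000\right) - 7717} = 30784 \cdot \frac{1}{24} + \frac{18572}{649 - 7717} = \frac{3848}{3} + \frac{18572}{-7068} = \frac{3848}{3} + 18572 \left(- \frac{1}{7068}\right) = \frac{3848}{3} - \frac{4643}{1767} = \frac{753943}{589}$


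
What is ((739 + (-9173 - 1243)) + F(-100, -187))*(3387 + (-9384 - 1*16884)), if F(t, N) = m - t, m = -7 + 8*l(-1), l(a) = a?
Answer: 219474552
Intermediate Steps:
m = -15 (m = -7 + 8*(-1) = -7 - 8 = -15)
F(t, N) = -15 - t
((739 + (-9173 - 1243)) + F(-100, -187))*(3387 + (-9384 - 1*16884)) = ((739 + (-9173 - 1243)) + (-15 - 1*(-100)))*(3387 + (-9384 - 1*16884)) = ((739 - 10416) + (-15 + 100))*(3387 + (-9384 - 16884)) = (-9677 + 85)*(3387 - 26268) = -9592*(-22881) = 219474552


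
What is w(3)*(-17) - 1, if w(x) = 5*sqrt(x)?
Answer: -1 - 85*sqrt(3) ≈ -148.22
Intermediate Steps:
w(3)*(-17) - 1 = (5*sqrt(3))*(-17) - 1 = -85*sqrt(3) - 1 = -1 - 85*sqrt(3)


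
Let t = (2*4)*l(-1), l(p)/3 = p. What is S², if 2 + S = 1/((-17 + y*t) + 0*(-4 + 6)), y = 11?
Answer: 316969/78961 ≈ 4.0142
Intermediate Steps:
l(p) = 3*p
t = -24 (t = (2*4)*(3*(-1)) = 8*(-3) = -24)
S = -563/281 (S = -2 + 1/((-17 + 11*(-24)) + 0*(-4 + 6)) = -2 + 1/((-17 - 264) + 0*2) = -2 + 1/(-281 + 0) = -2 + 1/(-281) = -2 - 1/281 = -563/281 ≈ -2.0036)
S² = (-563/281)² = 316969/78961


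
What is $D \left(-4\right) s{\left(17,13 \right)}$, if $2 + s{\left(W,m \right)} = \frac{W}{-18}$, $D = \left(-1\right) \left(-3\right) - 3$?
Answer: $0$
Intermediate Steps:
$D = 0$ ($D = 3 - 3 = 0$)
$s{\left(W,m \right)} = -2 - \frac{W}{18}$ ($s{\left(W,m \right)} = -2 + \frac{W}{-18} = -2 + W \left(- \frac{1}{18}\right) = -2 - \frac{W}{18}$)
$D \left(-4\right) s{\left(17,13 \right)} = 0 \left(-4\right) \left(-2 - \frac{17}{18}\right) = 0 \left(-2 - \frac{17}{18}\right) = 0 \left(- \frac{53}{18}\right) = 0$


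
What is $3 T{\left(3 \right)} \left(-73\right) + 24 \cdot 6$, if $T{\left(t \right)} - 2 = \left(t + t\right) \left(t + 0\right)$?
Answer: $-4236$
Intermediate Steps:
$T{\left(t \right)} = 2 + 2 t^{2}$ ($T{\left(t \right)} = 2 + \left(t + t\right) \left(t + 0\right) = 2 + 2 t t = 2 + 2 t^{2}$)
$3 T{\left(3 \right)} \left(-73\right) + 24 \cdot 6 = 3 \left(2 + 2 \cdot 3^{2}\right) \left(-73\right) + 24 \cdot 6 = 3 \left(2 + 2 \cdot 9\right) \left(-73\right) + 144 = 3 \left(2 + 18\right) \left(-73\right) + 144 = 3 \cdot 20 \left(-73\right) + 144 = 60 \left(-73\right) + 144 = -4380 + 144 = -4236$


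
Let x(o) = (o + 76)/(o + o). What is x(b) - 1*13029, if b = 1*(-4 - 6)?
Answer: -130323/10 ≈ -13032.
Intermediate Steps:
b = -10 (b = 1*(-10) = -10)
x(o) = (76 + o)/(2*o) (x(o) = (76 + o)/((2*o)) = (76 + o)*(1/(2*o)) = (76 + o)/(2*o))
x(b) - 1*13029 = (½)*(76 - 10)/(-10) - 1*13029 = (½)*(-⅒)*66 - 13029 = -33/10 - 13029 = -130323/10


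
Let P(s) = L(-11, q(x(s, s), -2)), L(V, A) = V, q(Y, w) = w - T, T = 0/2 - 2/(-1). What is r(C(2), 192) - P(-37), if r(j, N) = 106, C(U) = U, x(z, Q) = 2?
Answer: 117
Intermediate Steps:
T = 2 (T = 0*(½) - 2*(-1) = 0 + 2 = 2)
q(Y, w) = -2 + w (q(Y, w) = w - 1*2 = w - 2 = -2 + w)
P(s) = -11
r(C(2), 192) - P(-37) = 106 - 1*(-11) = 106 + 11 = 117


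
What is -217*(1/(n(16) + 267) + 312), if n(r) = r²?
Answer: -35409409/523 ≈ -67704.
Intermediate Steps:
-217*(1/(n(16) + 267) + 312) = -217*(1/(16² + 267) + 312) = -217*(1/(256 + 267) + 312) = -217*(1/523 + 312) = -217*163177/523 = -35409409/523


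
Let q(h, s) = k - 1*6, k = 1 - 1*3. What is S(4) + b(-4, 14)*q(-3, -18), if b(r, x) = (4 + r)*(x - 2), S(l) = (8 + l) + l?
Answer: 16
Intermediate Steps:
S(l) = 8 + 2*l
b(r, x) = (-2 + x)*(4 + r) (b(r, x) = (4 + r)*(-2 + x) = (-2 + x)*(4 + r))
k = -2 (k = 1 - 3 = -2)
q(h, s) = -8 (q(h, s) = -2 - 1*6 = -2 - 6 = -8)
S(4) + b(-4, 14)*q(-3, -18) = (8 + 2*4) + (-8 - 2*(-4) + 4*14 - 4*14)*(-8) = (8 + 8) + (-8 + 8 + 56 - 56)*(-8) = 16 + 0*(-8) = 16 + 0 = 16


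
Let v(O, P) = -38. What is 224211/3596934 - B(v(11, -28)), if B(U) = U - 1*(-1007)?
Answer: -1161734945/1198978 ≈ -968.94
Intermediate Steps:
B(U) = 1007 + U (B(U) = U + 1007 = 1007 + U)
224211/3596934 - B(v(11, -28)) = 224211/3596934 - (1007 - 38) = 224211*(1/3596934) - 1*969 = 74737/1198978 - 969 = -1161734945/1198978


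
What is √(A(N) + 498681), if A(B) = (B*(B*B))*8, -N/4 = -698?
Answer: 7*√3553377865 ≈ 4.1727e+5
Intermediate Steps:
N = 2792 (N = -4*(-698) = 2792)
A(B) = 8*B³ (A(B) = (B*B²)*8 = B³*8 = 8*B³)
√(A(N) + 498681) = √(8*2792³ + 498681) = √(8*21764377088 + 498681) = √(174115016704 + 498681) = √174115515385 = 7*√3553377865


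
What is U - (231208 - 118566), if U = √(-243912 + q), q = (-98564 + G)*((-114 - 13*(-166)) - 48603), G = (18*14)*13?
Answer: -112642 + 32*√4332295 ≈ -46037.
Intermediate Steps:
G = 3276 (G = 252*13 = 3276)
q = 4436513992 (q = (-98564 + 3276)*((-114 - 13*(-166)) - 48603) = -95288*((-114 + 2158) - 48603) = -95288*(2044 - 48603) = -95288*(-46559) = 4436513992)
U = 32*√4332295 (U = √(-243912 + 4436513992) = √4436270080 = 32*√4332295 ≈ 66605.)
U - (231208 - 118566) = 32*√4332295 - (231208 - 118566) = 32*√4332295 - 1*112642 = 32*√4332295 - 112642 = -112642 + 32*√4332295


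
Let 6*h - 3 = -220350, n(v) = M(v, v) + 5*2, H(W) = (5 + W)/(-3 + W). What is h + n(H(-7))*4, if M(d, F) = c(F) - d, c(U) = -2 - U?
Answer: -366941/10 ≈ -36694.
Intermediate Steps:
M(d, F) = -2 - F - d (M(d, F) = (-2 - F) - d = -2 - F - d)
H(W) = (5 + W)/(-3 + W)
n(v) = 8 - 2*v (n(v) = (-2 - v - v) + 5*2 = (-2 - 2*v) + 10 = 8 - 2*v)
h = -73449/2 (h = ½ + (⅙)*(-220350) = ½ - 36725 = -73449/2 ≈ -36725.)
h + n(H(-7))*4 = -73449/2 + (8 - 2*(5 - 7)/(-3 - 7))*4 = -73449/2 + (8 - 2*(-2)/(-10))*4 = -73449/2 + (8 - (-1)*(-2)/5)*4 = -73449/2 + (8 - 2*⅕)*4 = -73449/2 + (8 - ⅖)*4 = -73449/2 + (38/5)*4 = -73449/2 + 152/5 = -366941/10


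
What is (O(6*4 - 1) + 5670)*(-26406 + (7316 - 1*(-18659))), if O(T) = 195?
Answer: -2527815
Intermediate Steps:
(O(6*4 - 1) + 5670)*(-26406 + (7316 - 1*(-18659))) = (195 + 5670)*(-26406 + (7316 - 1*(-18659))) = 5865*(-26406 + (7316 + 18659)) = 5865*(-26406 + 25975) = 5865*(-431) = -2527815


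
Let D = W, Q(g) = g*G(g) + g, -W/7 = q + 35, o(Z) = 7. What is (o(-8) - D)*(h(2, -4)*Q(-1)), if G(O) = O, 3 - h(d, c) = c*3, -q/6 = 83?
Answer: 0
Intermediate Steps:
q = -498 (q = -6*83 = -498)
h(d, c) = 3 - 3*c (h(d, c) = 3 - c*3 = 3 - 3*c)
W = 3241 (W = -7*(-498 + 35) = -7*(-463) = 3241)
Q(g) = g + g² (Q(g) = g*g + g = g² + g = g + g²)
D = 3241
(o(-8) - D)*(h(2, -4)*Q(-1)) = (7 - 1*3241)*((3 - 3*(-4))*(-(1 - 1))) = (7 - 3241)*((3 + 12)*(-1*0)) = -48510*0 = -3234*0 = 0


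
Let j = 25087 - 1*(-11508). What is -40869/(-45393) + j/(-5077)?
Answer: -484554974/76820087 ≈ -6.3077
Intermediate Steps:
j = 36595 (j = 25087 + 11508 = 36595)
-40869/(-45393) + j/(-5077) = -40869/(-45393) + 36595/(-5077) = -40869*(-1/45393) + 36595*(-1/5077) = 13623/15131 - 36595/5077 = -484554974/76820087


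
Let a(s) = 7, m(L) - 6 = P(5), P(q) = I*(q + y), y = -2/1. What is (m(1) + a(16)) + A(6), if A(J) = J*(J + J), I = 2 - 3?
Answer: 82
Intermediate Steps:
I = -1
y = -2 (y = -2*1 = -2)
P(q) = 2 - q (P(q) = -(q - 2) = -(-2 + q) = 2 - q)
m(L) = 3 (m(L) = 6 + (2 - 1*5) = 6 + (2 - 5) = 6 - 3 = 3)
A(J) = 2*J² (A(J) = J*(2*J) = 2*J²)
(m(1) + a(16)) + A(6) = (3 + 7) + 2*6² = 10 + 2*36 = 10 + 72 = 82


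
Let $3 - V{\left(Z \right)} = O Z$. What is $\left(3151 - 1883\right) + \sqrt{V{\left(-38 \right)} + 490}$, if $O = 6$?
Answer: $1268 + \sqrt{721} \approx 1294.9$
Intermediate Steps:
$V{\left(Z \right)} = 3 - 6 Z$
$\left(3151 - 1883\right) + \sqrt{V{\left(-38 \right)} + 490} = \left(3151 - 1883\right) + \sqrt{\left(3 - -228\right) + 490} = 1268 + \sqrt{\left(3 + 228\right) + 490} = 1268 + \sqrt{231 + 490} = 1268 + \sqrt{721}$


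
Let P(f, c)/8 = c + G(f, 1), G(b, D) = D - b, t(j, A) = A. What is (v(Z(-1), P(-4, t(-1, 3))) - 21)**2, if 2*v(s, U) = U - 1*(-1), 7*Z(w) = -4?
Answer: 529/4 ≈ 132.25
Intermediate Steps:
Z(w) = -4/7 (Z(w) = (1/7)*(-4) = -4/7)
P(f, c) = 8 - 8*f + 8*c (P(f, c) = 8*(c + (1 - f)) = 8*(1 + c - f) = 8 - 8*f + 8*c)
v(s, U) = 1/2 + U/2 (v(s, U) = (U - 1*(-1))/2 = (U + 1)/2 = (1 + U)/2 = 1/2 + U/2)
(v(Z(-1), P(-4, t(-1, 3))) - 21)**2 = ((1/2 + (8 - 8*(-4) + 8*3)/2) - 21)**2 = ((1/2 + (8 + 32 + 24)/2) - 21)**2 = ((1/2 + (1/2)*64) - 21)**2 = ((1/2 + 32) - 21)**2 = (65/2 - 21)**2 = (23/2)**2 = 529/4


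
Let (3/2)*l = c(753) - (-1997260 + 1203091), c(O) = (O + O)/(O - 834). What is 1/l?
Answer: 81/42884122 ≈ 1.8888e-6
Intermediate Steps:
c(O) = 2*O/(-834 + O) (c(O) = (2*O)/(-834 + O) = 2*O/(-834 + O))
l = 42884122/81 (l = 2*(2*753/(-834 + 753) - (-1997260 + 1203091))/3 = 2*(2*753/(-81) - 1*(-794169))/3 = 2*(2*753*(-1/81) + 794169)/3 = 2*(-502/27 + 794169)/3 = (2/3)*(21442061/27) = 42884122/81 ≈ 5.2943e+5)
1/l = 1/(42884122/81) = 81/42884122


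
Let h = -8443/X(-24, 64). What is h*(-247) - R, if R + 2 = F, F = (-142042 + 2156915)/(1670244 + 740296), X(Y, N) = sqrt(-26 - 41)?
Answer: 2806207/2410540 - 2085421*I*sqrt(67)/67 ≈ 1.1641 - 2.5477e+5*I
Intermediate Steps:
X(Y, N) = I*sqrt(67) (X(Y, N) = sqrt(-67) = I*sqrt(67))
h = 8443*I*sqrt(67)/67 (h = -8443*(-I*sqrt(67)/67) = -(-8443)*I*sqrt(67)/67 = 8443*I*sqrt(67)/67 ≈ 1031.5*I)
F = 2014873/2410540 ≈ 0.83586
R = -2806207/2410540 (R = -2 + 2014873/2410540 = -2806207/2410540 ≈ -1.1641)
h*(-247) - R = (8443*I*sqrt(67)/67)*(-247) - 1*(-2806207/2410540) = -2085421*I*sqrt(67)/67 + 2806207/2410540 = 2806207/2410540 - 2085421*I*sqrt(67)/67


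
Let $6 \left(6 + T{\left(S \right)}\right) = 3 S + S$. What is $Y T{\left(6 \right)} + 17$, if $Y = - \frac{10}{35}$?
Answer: $\frac{123}{7} \approx 17.571$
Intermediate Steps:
$Y = - \frac{2}{7}$ ($Y = \left(-10\right) \frac{1}{35} = - \frac{2}{7} \approx -0.28571$)
$T{\left(S \right)} = -6 + \frac{2 S}{3}$ ($T{\left(S \right)} = -6 + \frac{3 S + S}{6} = -6 + \frac{4 S}{6} = -6 + \frac{2 S}{3}$)
$Y T{\left(6 \right)} + 17 = - \frac{2 \left(-6 + \frac{2}{3} \cdot 6\right)}{7} + 17 = - \frac{2 \left(-6 + 4\right)}{7} + 17 = \left(- \frac{2}{7}\right) \left(-2\right) + 17 = \frac{4}{7} + 17 = \frac{123}{7}$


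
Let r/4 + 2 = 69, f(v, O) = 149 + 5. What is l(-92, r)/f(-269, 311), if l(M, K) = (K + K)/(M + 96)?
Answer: 67/77 ≈ 0.87013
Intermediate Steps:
f(v, O) = 154
r = 268 (r = -8 + 4*69 = -8 + 276 = 268)
l(M, K) = 2*K/(96 + M) (l(M, K) = (2*K)/(96 + M) = 2*K/(96 + M))
l(-92, r)/f(-269, 311) = (2*268/(96 - 92))/154 = (2*268/4)*(1/154) = (2*268*(¼))*(1/154) = 134*(1/154) = 67/77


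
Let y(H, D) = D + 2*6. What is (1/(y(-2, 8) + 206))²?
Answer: 1/51076 ≈ 1.9579e-5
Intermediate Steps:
y(H, D) = 12 + D (y(H, D) = D + 12 = 12 + D)
(1/(y(-2, 8) + 206))² = (1/((12 + 8) + 206))² = (1/(20 + 206))² = (1/226)² = 1/51076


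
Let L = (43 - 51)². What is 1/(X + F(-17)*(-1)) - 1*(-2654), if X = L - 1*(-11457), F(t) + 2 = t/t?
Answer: 30579389/11522 ≈ 2654.0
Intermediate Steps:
F(t) = -1 (F(t) = -2 + t/t = -2 + 1 = -1)
L = 64 (L = (-8)² = 64)
X = 11521 (X = 64 - 1*(-11457) = 64 + 11457 = 11521)
1/(X + F(-17)*(-1)) - 1*(-2654) = 1/(11521 - 1*(-1)) - 1*(-2654) = 1/(11521 + 1) + 2654 = 1/11522 + 2654 = 30579389/11522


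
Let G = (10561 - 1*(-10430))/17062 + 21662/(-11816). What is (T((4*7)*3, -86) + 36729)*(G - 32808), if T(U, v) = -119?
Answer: -4324141132952065/3600082 ≈ -1.2011e+9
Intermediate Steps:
G = -30391847/50401148 (G = (10561 + 10430)*(1/17062) + 21662*(-1/11816) = 20991*(1/17062) - 10831/5908 = 20991/17062 - 10831/5908 = -30391847/50401148 ≈ -0.60300)
(T((4*7)*3, -86) + 36729)*(G - 32808) = (-119 + 36729)*(-30391847/50401148 - 32808) = 36610*(-1653591255431/50401148) = -4324141132952065/3600082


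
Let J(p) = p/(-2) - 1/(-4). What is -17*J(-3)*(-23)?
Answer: 2737/4 ≈ 684.25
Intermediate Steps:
J(p) = 1/4 - p/2 (J(p) = p*(-1/2) - 1*(-1/4) = -p/2 + 1/4 = 1/4 - p/2)
-17*J(-3)*(-23) = -17*(1/4 - 1/2*(-3))*(-23) = -17*(1/4 + 3/2)*(-23) = -17*7/4*(-23) = -119/4*(-23) = 2737/4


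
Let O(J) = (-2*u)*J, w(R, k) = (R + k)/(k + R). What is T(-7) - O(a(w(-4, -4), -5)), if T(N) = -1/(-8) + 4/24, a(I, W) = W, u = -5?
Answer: 1207/24 ≈ 50.292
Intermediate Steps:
w(R, k) = 1 (w(R, k) = (R + k)/(R + k) = 1)
T(N) = 7/24 (T(N) = -1*(-1/8) + 4*(1/24) = 1/8 + 1/6 = 7/24)
O(J) = 10*J (O(J) = (-2*(-5))*J = 10*J)
T(-7) - O(a(w(-4, -4), -5)) = 7/24 - 10*(-5) = 7/24 - 1*(-50) = 7/24 + 50 = 1207/24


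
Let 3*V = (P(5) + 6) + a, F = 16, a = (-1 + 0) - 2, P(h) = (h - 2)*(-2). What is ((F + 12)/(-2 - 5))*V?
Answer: 4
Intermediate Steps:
P(h) = 4 - 2*h (P(h) = (-2 + h)*(-2) = 4 - 2*h)
a = -3 (a = -1 - 2 = -3)
V = -1 (V = (((4 - 2*5) + 6) - 3)/3 = (((4 - 10) + 6) - 3)/3 = ((-6 + 6) - 3)/3 = (0 - 3)/3 = (⅓)*(-3) = -1)
((F + 12)/(-2 - 5))*V = ((16 + 12)/(-2 - 5))*(-1) = (28/(-7))*(-1) = (28*(-⅐))*(-1) = -4*(-1) = 4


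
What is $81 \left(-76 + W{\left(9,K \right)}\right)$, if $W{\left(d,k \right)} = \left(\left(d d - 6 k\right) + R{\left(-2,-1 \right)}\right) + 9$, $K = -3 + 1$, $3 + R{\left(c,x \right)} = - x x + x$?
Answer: $1701$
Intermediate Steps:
$R{\left(c,x \right)} = -3 + x - x^{2}$ ($R{\left(c,x \right)} = -3 + \left(- x x + x\right) = -3 - \left(x^{2} - x\right) = -3 + x - x^{2}$)
$K = -2$
$W{\left(d,k \right)} = 4 + d^{2} - 6 k$ ($W{\left(d,k \right)} = \left(\left(d d - 6 k\right) - 5\right) + 9 = \left(\left(d^{2} - 6 k\right) - 5\right) + 9 = \left(-5 + d^{2} - 6 k\right) + 9 = 4 + d^{2} - 6 k$)
$81 \left(-76 + W{\left(9,K \right)}\right) = 81 \left(-76 + \left(4 + 9^{2} - -12\right)\right) = 81 \left(-76 + \left(4 + 81 + 12\right)\right) = 81 \left(-76 + 97\right) = 81 \cdot 21 = 1701$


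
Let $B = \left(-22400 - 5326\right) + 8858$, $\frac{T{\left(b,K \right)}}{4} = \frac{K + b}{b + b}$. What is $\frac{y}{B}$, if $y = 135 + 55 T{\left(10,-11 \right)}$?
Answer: $- \frac{31}{4717} \approx -0.006572$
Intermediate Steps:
$T{\left(b,K \right)} = \frac{2 \left(K + b\right)}{b}$ ($T{\left(b,K \right)} = 4 \frac{K + b}{b + b} = 4 \frac{K + b}{2 b} = \frac{2 \left(K + b\right)}{b}$)
$y = 124$ ($y = 135 + 55 \left(2 + 2 \left(-11\right) \frac{1}{10}\right) = 135 + 55 \left(2 - \frac{11}{5}\right) = 135 + 55 \left(- \frac{1}{5}\right) = 135 - 11 = 124$)
$B = -18868$ ($B = -27726 + 8858 = -18868$)
$\frac{y}{B} = \frac{124}{-18868} = 124 \left(- \frac{1}{18868}\right) = - \frac{31}{4717}$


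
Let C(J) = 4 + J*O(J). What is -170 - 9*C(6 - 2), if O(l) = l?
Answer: -350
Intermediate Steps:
C(J) = 4 + J² (C(J) = 4 + J*J = 4 + J²)
-170 - 9*C(6 - 2) = -170 - 9*(4 + (6 - 2)²) = -170 - 9*(4 + 4²) = -170 - 9*(4 + 16) = -170 - 9*20 = -170 - 180 = -350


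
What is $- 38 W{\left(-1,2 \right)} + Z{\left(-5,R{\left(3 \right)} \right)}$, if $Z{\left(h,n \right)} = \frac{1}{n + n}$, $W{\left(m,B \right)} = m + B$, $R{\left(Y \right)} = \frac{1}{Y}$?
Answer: $- \frac{73}{2} \approx -36.5$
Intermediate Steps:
$W{\left(m,B \right)} = B + m$
$Z{\left(h,n \right)} = \frac{1}{2 n}$
$- 38 W{\left(-1,2 \right)} + Z{\left(-5,R{\left(3 \right)} \right)} = - 38 \left(2 - 1\right) + \frac{1}{2 \cdot \frac{1}{3}} = \left(-38\right) 1 + \frac{\frac{1}{\frac{1}{3}}}{2} = -38 + \frac{1}{2} \cdot 3 = -38 + \frac{3}{2} = - \frac{73}{2}$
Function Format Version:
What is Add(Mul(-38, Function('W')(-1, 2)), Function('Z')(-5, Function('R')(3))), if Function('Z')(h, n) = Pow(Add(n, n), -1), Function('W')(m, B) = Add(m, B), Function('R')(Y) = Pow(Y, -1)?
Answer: Rational(-73, 2) ≈ -36.500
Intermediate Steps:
Function('W')(m, B) = Add(B, m)
Function('Z')(h, n) = Mul(Rational(1, 2), Pow(n, -1)) (Function('Z')(h, n) = Pow(Mul(2, n), -1) = Mul(Rational(1, 2), Pow(n, -1)))
Add(Mul(-38, Function('W')(-1, 2)), Function('Z')(-5, Function('R')(3))) = Add(Mul(-38, Add(2, -1)), Mul(Rational(1, 2), Pow(Pow(3, -1), -1))) = Add(Mul(-38, 1), Mul(Rational(1, 2), Pow(Rational(1, 3), -1))) = Add(-38, Mul(Rational(1, 2), 3)) = Add(-38, Rational(3, 2)) = Rational(-73, 2)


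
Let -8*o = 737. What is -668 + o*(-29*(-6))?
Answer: -66791/4 ≈ -16698.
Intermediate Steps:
o = -737/8 (o = -1/8*737 = -737/8 ≈ -92.125)
-668 + o*(-29*(-6)) = -668 - (-21373)*(-6)/8 = -668 - 737/8*174 = -668 - 64119/4 = -66791/4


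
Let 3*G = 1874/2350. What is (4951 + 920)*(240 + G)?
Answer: 1657455709/1175 ≈ 1.4106e+6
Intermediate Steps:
G = 937/3525 (G = (1874/2350)/3 = (1874*(1/2350))/3 = (⅓)*(937/1175) = 937/3525 ≈ 0.26582)
(4951 + 920)*(240 + G) = (4951 + 920)*(240 + 937/3525) = 5871*(846937/3525) = 1657455709/1175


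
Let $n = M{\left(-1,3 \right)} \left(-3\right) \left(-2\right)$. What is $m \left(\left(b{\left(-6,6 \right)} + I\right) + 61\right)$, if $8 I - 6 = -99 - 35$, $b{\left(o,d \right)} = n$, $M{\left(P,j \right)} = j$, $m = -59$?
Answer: $-3717$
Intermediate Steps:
$n = 18$ ($n = 3 \left(-3\right) \left(-2\right) = \left(-9\right) \left(-2\right) = 18$)
$b{\left(o,d \right)} = 18$
$I = -16$ ($I = \frac{3}{4} + \frac{-99 - 35}{8} = \frac{3}{4} + \frac{1}{8} \left(-134\right) = \frac{3}{4} - \frac{67}{4} = -16$)
$m \left(\left(b{\left(-6,6 \right)} + I\right) + 61\right) = - 59 \left(\left(18 - 16\right) + 61\right) = - 59 \left(2 + 61\right) = \left(-59\right) 63 = -3717$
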